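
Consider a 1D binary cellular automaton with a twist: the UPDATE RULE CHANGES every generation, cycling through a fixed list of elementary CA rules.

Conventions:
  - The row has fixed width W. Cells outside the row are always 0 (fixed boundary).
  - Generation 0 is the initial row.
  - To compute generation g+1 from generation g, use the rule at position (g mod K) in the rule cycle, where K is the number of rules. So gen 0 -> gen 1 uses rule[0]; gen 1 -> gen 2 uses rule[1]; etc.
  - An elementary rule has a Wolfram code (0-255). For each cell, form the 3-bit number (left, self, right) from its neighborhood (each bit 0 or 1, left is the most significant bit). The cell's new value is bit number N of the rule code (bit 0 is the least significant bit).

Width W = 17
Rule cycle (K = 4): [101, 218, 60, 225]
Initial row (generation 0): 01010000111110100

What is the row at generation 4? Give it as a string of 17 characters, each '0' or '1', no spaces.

Gen 0: 01010000111110100
Gen 1 (rule 101): 01110110000011101
Gen 2 (rule 218): 11110111000111100
Gen 3 (rule 60): 10001100100100010
Gen 4 (rule 225): 00100100000001000

Answer: 00100100000001000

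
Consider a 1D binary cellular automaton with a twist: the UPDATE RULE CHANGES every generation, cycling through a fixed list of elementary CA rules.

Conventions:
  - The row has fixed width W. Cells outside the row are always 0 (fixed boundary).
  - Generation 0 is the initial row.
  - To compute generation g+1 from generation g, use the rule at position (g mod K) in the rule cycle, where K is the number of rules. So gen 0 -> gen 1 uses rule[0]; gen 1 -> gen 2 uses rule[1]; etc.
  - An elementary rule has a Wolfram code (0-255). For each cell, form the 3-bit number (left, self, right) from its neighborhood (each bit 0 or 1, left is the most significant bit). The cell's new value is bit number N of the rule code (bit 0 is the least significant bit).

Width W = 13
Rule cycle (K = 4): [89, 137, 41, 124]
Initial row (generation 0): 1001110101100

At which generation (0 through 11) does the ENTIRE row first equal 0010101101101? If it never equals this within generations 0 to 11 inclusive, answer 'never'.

Answer: never

Derivation:
Gen 0: 1001110101100
Gen 1 (rule 89): 0101010001111
Gen 2 (rule 137): 0000000101110
Gen 3 (rule 41): 1111110011000
Gen 4 (rule 124): 1000011011100
Gen 5 (rule 89): 0111011010111
Gen 6 (rule 137): 0110010000110
Gen 7 (rule 41): 0100000110100
Gen 8 (rule 124): 0110000111110
Gen 9 (rule 89): 0111110100011
Gen 10 (rule 137): 0111100001010
Gen 11 (rule 41): 0100001100100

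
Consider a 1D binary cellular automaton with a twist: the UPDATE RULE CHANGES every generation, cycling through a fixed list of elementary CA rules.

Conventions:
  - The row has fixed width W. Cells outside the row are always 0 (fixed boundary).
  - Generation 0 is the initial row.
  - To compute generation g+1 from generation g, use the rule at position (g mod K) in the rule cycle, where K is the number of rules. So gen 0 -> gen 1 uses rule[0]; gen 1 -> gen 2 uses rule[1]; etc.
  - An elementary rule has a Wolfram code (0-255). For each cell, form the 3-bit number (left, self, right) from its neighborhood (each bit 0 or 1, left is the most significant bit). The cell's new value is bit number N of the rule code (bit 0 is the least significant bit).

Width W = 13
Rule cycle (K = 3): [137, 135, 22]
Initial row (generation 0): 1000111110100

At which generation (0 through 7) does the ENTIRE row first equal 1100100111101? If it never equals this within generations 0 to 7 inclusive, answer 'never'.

Gen 0: 1000111110100
Gen 1 (rule 137): 0010111100001
Gen 2 (rule 135): 1110011001111
Gen 3 (rule 22): 0001100110000
Gen 4 (rule 137): 1101000100111
Gen 5 (rule 135): 0001011101010
Gen 6 (rule 22): 0011000001011
Gen 7 (rule 137): 1010011100010

Answer: never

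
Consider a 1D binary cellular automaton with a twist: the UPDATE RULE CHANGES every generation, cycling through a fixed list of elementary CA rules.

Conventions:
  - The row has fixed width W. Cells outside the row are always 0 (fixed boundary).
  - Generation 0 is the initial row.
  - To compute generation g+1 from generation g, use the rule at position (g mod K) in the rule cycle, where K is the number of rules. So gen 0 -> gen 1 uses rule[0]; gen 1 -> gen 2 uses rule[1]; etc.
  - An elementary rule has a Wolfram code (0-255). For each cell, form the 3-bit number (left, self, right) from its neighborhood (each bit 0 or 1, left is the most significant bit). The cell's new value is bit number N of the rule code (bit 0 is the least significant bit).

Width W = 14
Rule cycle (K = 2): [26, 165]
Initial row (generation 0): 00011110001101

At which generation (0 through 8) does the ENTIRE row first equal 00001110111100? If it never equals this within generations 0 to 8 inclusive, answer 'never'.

Answer: never

Derivation:
Gen 0: 00011110001101
Gen 1 (rule 26): 00110001011000
Gen 2 (rule 165): 10000101100011
Gen 3 (rule 26): 01001001010110
Gen 4 (rule 165): 01001001111000
Gen 5 (rule 26): 10110111000100
Gen 6 (rule 165): 11001010010101
Gen 7 (rule 26): 10110001100000
Gen 8 (rule 165): 11000100001111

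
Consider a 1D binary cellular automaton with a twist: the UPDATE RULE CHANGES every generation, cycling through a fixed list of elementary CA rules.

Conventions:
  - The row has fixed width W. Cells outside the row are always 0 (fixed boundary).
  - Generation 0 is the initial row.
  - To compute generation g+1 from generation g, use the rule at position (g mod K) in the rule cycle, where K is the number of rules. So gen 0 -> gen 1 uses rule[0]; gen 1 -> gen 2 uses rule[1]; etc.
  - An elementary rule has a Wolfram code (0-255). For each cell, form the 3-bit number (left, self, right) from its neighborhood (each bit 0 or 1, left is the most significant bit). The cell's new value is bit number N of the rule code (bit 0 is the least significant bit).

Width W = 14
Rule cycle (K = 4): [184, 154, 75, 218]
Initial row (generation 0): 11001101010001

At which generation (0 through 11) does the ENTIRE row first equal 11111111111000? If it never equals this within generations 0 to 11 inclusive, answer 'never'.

Gen 0: 11001101010001
Gen 1 (rule 184): 10101010101000
Gen 2 (rule 154): 00000000000100
Gen 3 (rule 75): 11111111111001
Gen 4 (rule 218): 11111111111110
Gen 5 (rule 184): 11111111111101
Gen 6 (rule 154): 11111111111000
Gen 7 (rule 75): 10000000001011
Gen 8 (rule 218): 01000000010011
Gen 9 (rule 184): 00100000001010
Gen 10 (rule 154): 01010000010001
Gen 11 (rule 75): 10000111100110

Answer: 6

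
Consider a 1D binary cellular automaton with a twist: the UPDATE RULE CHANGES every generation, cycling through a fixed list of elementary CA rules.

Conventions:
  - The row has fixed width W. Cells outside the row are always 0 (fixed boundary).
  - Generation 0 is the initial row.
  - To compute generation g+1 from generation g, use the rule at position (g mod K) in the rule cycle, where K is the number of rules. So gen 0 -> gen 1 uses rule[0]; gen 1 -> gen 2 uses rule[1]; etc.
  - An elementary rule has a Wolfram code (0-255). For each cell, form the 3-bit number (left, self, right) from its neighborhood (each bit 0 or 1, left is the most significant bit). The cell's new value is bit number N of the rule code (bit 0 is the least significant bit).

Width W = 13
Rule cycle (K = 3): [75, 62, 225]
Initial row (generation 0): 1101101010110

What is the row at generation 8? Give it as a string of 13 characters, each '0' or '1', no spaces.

Answer: 1011111111110

Derivation:
Gen 0: 1101101010110
Gen 1 (rule 75): 1101100000110
Gen 2 (rule 62): 1011010001101
Gen 3 (rule 225): 0101100100110
Gen 4 (rule 75): 1001101001110
Gen 5 (rule 62): 1111011111001
Gen 6 (rule 225): 0111101111000
Gen 7 (rule 75): 1100101001011
Gen 8 (rule 62): 1011111111110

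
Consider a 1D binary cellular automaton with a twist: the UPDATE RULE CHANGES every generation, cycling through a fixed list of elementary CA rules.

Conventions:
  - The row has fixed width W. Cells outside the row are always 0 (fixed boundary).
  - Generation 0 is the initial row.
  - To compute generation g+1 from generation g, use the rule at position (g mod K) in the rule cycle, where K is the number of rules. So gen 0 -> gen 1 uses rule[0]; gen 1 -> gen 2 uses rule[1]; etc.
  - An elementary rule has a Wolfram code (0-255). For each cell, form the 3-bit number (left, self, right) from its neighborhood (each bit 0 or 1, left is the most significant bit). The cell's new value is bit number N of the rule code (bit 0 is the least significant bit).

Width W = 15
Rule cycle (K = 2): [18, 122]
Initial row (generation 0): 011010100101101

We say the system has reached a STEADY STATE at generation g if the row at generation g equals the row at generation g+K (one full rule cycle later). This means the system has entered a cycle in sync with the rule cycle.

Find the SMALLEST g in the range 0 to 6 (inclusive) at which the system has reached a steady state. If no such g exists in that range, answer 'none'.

Gen 0: 011010100101101
Gen 1 (rule 18): 100000011000000
Gen 2 (rule 122): 010000111100000
Gen 3 (rule 18): 101001000010000
Gen 4 (rule 122): 010110100101000
Gen 5 (rule 18): 100000011000100
Gen 6 (rule 122): 010000111101010
Gen 7 (rule 18): 101001000000001
Gen 8 (rule 122): 010110100000010

Answer: none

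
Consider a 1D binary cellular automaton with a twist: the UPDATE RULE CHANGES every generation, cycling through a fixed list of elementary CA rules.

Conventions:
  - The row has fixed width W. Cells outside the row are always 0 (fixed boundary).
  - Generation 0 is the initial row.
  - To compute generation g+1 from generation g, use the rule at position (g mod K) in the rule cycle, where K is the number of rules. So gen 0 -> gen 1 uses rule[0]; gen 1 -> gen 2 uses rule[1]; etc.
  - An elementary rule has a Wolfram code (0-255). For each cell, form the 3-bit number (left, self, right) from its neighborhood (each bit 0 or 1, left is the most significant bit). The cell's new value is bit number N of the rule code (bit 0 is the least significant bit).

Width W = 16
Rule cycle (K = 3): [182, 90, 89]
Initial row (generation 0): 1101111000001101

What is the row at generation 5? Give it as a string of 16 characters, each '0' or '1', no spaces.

Gen 0: 1101111000001101
Gen 1 (rule 182): 0010110100010011
Gen 2 (rule 90): 0100110010101111
Gen 3 (rule 89): 0010111000001001
Gen 4 (rule 182): 0111010100011111
Gen 5 (rule 90): 1101000010110001

Answer: 1101000010110001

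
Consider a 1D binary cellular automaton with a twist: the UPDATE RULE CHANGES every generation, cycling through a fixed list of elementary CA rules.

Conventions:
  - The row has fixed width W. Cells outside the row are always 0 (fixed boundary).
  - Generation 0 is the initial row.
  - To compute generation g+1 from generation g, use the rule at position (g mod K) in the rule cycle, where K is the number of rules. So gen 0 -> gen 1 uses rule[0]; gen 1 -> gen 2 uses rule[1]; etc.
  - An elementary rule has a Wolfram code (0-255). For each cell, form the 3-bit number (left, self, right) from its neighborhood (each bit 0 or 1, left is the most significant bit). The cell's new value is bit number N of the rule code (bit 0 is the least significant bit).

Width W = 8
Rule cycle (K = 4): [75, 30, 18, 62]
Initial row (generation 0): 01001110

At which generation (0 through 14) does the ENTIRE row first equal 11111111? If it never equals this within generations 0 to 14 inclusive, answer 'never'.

Gen 0: 01001110
Gen 1 (rule 75): 10011010
Gen 2 (rule 30): 11110011
Gen 3 (rule 18): 00001100
Gen 4 (rule 62): 00011010
Gen 5 (rule 75): 11111000
Gen 6 (rule 30): 10000100
Gen 7 (rule 18): 01001010
Gen 8 (rule 62): 11111111
Gen 9 (rule 75): 10000001
Gen 10 (rule 30): 11000011
Gen 11 (rule 18): 00100100
Gen 12 (rule 62): 01111110
Gen 13 (rule 75): 11000010
Gen 14 (rule 30): 10100111

Answer: 8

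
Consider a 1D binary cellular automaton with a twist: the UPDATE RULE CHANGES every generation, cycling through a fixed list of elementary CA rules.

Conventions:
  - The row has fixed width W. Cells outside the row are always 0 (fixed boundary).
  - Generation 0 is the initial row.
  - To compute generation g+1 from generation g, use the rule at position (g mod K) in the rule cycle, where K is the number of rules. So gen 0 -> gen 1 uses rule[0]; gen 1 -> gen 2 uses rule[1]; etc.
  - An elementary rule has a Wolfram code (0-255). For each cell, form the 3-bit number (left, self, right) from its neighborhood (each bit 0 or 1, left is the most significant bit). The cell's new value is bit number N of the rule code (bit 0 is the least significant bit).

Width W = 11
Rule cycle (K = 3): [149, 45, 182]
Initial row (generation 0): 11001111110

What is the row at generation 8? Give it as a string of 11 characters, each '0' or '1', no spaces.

Answer: 01110000111

Derivation:
Gen 0: 11001111110
Gen 1 (rule 149): 00100111101
Gen 2 (rule 45): 10100100011
Gen 3 (rule 182): 11111110100
Gen 4 (rule 149): 01111100111
Gen 5 (rule 45): 01000000100
Gen 6 (rule 182): 11100001110
Gen 7 (rule 149): 01011100101
Gen 8 (rule 45): 01110000111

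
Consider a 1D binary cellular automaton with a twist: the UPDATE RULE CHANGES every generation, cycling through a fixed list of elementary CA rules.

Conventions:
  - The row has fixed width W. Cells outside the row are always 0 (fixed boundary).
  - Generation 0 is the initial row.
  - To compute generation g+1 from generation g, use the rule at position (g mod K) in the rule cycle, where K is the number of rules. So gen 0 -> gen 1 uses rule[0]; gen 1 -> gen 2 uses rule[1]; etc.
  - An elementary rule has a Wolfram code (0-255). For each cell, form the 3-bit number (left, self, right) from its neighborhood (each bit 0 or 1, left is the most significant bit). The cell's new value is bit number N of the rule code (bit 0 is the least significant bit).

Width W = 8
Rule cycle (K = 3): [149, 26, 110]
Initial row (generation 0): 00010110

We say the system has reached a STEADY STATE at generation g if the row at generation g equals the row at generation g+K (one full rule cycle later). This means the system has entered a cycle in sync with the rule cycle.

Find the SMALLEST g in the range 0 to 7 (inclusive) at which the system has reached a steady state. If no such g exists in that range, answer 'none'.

Answer: 5

Derivation:
Gen 0: 00010110
Gen 1 (rule 149): 11010001
Gen 2 (rule 26): 10001010
Gen 3 (rule 110): 10011110
Gen 4 (rule 149): 11001101
Gen 5 (rule 26): 10111000
Gen 6 (rule 110): 11101000
Gen 7 (rule 149): 01001111
Gen 8 (rule 26): 10111000
Gen 9 (rule 110): 11101000
Gen 10 (rule 149): 01001111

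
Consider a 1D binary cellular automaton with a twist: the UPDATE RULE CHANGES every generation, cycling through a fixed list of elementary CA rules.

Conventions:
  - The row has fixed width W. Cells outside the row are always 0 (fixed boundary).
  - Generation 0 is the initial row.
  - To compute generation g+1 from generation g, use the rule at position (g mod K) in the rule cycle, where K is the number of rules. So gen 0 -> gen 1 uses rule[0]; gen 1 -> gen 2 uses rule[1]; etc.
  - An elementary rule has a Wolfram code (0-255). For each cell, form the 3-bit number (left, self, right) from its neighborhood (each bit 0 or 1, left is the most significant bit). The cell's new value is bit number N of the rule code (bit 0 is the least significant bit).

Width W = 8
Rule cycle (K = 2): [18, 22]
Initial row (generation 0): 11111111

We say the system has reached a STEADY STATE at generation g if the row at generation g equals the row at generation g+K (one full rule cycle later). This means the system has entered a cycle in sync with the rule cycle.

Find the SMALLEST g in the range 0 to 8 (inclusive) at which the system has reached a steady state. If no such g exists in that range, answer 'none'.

Gen 0: 11111111
Gen 1 (rule 18): 00000000
Gen 2 (rule 22): 00000000
Gen 3 (rule 18): 00000000
Gen 4 (rule 22): 00000000
Gen 5 (rule 18): 00000000
Gen 6 (rule 22): 00000000
Gen 7 (rule 18): 00000000
Gen 8 (rule 22): 00000000
Gen 9 (rule 18): 00000000
Gen 10 (rule 22): 00000000

Answer: 1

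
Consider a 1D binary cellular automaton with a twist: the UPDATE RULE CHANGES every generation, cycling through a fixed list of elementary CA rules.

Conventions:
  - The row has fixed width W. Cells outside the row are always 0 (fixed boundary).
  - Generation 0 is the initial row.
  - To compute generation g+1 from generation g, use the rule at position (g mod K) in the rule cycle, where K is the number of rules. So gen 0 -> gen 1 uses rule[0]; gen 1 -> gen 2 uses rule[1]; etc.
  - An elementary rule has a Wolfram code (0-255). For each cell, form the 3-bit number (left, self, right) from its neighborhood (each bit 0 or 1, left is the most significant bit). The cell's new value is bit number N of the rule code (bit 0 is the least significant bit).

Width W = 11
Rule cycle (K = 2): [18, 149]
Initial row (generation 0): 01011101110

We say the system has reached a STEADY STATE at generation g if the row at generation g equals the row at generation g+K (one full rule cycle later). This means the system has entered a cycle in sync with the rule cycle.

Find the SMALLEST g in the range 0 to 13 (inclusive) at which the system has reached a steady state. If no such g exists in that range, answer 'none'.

Gen 0: 01011101110
Gen 1 (rule 18): 10000000001
Gen 2 (rule 149): 11111111101
Gen 3 (rule 18): 00000000000
Gen 4 (rule 149): 11111111111
Gen 5 (rule 18): 00000000000
Gen 6 (rule 149): 11111111111
Gen 7 (rule 18): 00000000000
Gen 8 (rule 149): 11111111111
Gen 9 (rule 18): 00000000000
Gen 10 (rule 149): 11111111111
Gen 11 (rule 18): 00000000000
Gen 12 (rule 149): 11111111111
Gen 13 (rule 18): 00000000000
Gen 14 (rule 149): 11111111111
Gen 15 (rule 18): 00000000000

Answer: 3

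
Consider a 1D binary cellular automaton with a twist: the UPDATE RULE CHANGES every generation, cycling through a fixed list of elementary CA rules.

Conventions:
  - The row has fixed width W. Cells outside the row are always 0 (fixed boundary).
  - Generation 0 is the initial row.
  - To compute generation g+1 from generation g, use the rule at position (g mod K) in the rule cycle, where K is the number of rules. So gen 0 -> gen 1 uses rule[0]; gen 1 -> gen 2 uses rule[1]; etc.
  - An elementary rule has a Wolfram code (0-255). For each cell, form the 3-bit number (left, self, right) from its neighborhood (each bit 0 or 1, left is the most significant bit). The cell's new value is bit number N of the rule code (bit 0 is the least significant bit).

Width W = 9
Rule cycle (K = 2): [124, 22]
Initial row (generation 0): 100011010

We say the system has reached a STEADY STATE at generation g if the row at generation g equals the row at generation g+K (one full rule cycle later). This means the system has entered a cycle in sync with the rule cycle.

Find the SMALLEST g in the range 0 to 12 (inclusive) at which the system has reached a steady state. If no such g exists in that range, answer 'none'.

Answer: 8

Derivation:
Gen 0: 100011010
Gen 1 (rule 124): 110011111
Gen 2 (rule 22): 001100000
Gen 3 (rule 124): 001110000
Gen 4 (rule 22): 010001000
Gen 5 (rule 124): 011001100
Gen 6 (rule 22): 100110010
Gen 7 (rule 124): 110111011
Gen 8 (rule 22): 000000000
Gen 9 (rule 124): 000000000
Gen 10 (rule 22): 000000000
Gen 11 (rule 124): 000000000
Gen 12 (rule 22): 000000000
Gen 13 (rule 124): 000000000
Gen 14 (rule 22): 000000000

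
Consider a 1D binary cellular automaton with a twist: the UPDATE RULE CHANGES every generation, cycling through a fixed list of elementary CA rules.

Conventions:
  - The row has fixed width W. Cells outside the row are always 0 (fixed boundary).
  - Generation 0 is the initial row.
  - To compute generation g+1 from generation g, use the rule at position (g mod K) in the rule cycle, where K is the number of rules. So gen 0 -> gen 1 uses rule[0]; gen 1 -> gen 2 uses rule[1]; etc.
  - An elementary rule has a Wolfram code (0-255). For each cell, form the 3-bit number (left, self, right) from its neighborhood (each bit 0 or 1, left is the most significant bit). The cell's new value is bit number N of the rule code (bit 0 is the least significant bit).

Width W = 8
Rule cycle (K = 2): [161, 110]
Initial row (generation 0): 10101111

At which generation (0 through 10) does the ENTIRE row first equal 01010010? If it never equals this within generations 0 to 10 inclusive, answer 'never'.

Answer: never

Derivation:
Gen 0: 10101111
Gen 1 (rule 161): 01010110
Gen 2 (rule 110): 11111110
Gen 3 (rule 161): 01111100
Gen 4 (rule 110): 11000100
Gen 5 (rule 161): 00010001
Gen 6 (rule 110): 00110011
Gen 7 (rule 161): 10000000
Gen 8 (rule 110): 10000000
Gen 9 (rule 161): 00111111
Gen 10 (rule 110): 01100001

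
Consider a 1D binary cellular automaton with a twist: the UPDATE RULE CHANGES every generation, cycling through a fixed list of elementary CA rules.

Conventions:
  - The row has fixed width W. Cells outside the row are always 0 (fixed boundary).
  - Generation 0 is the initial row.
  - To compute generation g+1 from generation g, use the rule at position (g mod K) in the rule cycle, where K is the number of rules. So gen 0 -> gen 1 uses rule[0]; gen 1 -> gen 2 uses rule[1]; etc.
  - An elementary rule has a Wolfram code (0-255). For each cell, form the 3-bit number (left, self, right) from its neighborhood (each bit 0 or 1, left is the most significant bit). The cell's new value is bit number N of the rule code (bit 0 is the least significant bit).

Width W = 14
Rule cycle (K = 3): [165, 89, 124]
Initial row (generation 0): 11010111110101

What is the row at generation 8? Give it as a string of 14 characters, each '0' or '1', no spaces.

Gen 0: 11010111110101
Gen 1 (rule 165): 00111011101111
Gen 2 (rule 89): 10101010101001
Gen 3 (rule 124): 11111111111101
Gen 4 (rule 165): 01111111111011
Gen 5 (rule 89): 01000000001011
Gen 6 (rule 124): 01100000001111
Gen 7 (rule 165): 00001111100110
Gen 8 (rule 89): 11101000110111

Answer: 11101000110111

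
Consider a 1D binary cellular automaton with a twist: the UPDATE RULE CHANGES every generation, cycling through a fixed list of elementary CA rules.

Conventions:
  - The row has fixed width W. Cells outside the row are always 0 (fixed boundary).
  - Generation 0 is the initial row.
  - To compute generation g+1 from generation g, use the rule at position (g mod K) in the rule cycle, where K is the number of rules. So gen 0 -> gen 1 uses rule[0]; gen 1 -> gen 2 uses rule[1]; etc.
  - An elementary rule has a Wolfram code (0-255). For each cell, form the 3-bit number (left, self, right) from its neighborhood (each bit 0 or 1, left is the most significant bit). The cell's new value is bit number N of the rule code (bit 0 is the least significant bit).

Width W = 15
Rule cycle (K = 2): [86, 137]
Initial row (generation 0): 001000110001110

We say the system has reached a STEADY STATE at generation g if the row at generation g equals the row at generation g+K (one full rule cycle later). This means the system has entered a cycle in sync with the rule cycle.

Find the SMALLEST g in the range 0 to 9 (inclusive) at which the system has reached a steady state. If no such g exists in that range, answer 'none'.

Answer: none

Derivation:
Gen 0: 001000110001110
Gen 1 (rule 86): 011101011010011
Gen 2 (rule 137): 011000010000010
Gen 3 (rule 86): 101100111000111
Gen 4 (rule 137): 001000110010110
Gen 5 (rule 86): 011101011110011
Gen 6 (rule 137): 011000011100010
Gen 7 (rule 86): 101100100110111
Gen 8 (rule 137): 001000000100110
Gen 9 (rule 86): 011100001111011
Gen 10 (rule 137): 011001101110010
Gen 11 (rule 86): 101110100011111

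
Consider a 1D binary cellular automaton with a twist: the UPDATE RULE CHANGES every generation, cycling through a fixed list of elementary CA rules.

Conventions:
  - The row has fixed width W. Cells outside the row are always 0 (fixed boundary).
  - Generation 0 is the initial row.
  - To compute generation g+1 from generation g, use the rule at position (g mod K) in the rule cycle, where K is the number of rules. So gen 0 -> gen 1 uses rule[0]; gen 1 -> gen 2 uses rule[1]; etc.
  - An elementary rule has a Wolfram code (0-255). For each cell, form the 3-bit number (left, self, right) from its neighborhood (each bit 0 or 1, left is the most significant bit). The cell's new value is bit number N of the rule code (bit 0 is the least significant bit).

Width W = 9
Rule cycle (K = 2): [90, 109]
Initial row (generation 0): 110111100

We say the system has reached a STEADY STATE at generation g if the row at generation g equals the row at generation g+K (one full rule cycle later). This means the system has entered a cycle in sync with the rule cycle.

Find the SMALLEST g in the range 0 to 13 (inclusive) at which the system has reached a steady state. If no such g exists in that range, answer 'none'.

Gen 0: 110111100
Gen 1 (rule 90): 110100110
Gen 2 (rule 109): 111100110
Gen 3 (rule 90): 100111111
Gen 4 (rule 109): 100100001
Gen 5 (rule 90): 011010010
Gen 6 (rule 109): 011110010
Gen 7 (rule 90): 110011101
Gen 8 (rule 109): 110010111
Gen 9 (rule 90): 111100101
Gen 10 (rule 109): 100100111
Gen 11 (rule 90): 011011101
Gen 12 (rule 109): 011110111
Gen 13 (rule 90): 110010101
Gen 14 (rule 109): 110011111
Gen 15 (rule 90): 111110001

Answer: none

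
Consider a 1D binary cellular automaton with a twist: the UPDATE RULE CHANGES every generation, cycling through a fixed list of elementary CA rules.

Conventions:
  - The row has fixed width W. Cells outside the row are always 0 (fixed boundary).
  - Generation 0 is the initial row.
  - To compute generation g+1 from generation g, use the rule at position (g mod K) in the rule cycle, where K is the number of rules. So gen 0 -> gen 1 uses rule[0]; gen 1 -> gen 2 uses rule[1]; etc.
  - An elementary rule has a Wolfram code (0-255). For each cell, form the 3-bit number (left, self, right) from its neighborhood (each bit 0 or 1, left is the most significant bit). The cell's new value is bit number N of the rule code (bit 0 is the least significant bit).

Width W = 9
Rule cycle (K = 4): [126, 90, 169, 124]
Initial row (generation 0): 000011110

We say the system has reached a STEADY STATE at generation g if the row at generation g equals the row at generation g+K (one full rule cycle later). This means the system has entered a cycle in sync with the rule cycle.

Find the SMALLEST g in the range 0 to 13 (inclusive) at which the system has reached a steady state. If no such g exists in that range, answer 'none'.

Gen 0: 000011110
Gen 1 (rule 126): 000110011
Gen 2 (rule 90): 001111111
Gen 3 (rule 169): 101111110
Gen 4 (rule 124): 111000011
Gen 5 (rule 126): 101100111
Gen 6 (rule 90): 001111101
Gen 7 (rule 169): 101111010
Gen 8 (rule 124): 111001111
Gen 9 (rule 126): 101111001
Gen 10 (rule 90): 001001110
Gen 11 (rule 169): 100001100
Gen 12 (rule 124): 110001110
Gen 13 (rule 126): 111011011
Gen 14 (rule 90): 101011011
Gen 15 (rule 169): 010110110
Gen 16 (rule 124): 011111111
Gen 17 (rule 126): 110000001

Answer: none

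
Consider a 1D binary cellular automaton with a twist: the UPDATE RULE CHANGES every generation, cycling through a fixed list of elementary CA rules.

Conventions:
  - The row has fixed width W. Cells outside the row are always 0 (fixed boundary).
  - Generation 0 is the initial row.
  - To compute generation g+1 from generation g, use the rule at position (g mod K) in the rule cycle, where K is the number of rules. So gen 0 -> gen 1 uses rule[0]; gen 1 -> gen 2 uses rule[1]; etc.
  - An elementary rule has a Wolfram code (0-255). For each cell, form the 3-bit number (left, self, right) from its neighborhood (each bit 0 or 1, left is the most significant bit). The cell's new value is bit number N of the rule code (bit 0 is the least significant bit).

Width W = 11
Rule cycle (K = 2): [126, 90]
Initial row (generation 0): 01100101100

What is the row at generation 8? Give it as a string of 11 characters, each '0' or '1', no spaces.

Gen 0: 01100101100
Gen 1 (rule 126): 11111111110
Gen 2 (rule 90): 10000000011
Gen 3 (rule 126): 11000000111
Gen 4 (rule 90): 11100001101
Gen 5 (rule 126): 10110011111
Gen 6 (rule 90): 00111110001
Gen 7 (rule 126): 01100011011
Gen 8 (rule 90): 11110111011

Answer: 11110111011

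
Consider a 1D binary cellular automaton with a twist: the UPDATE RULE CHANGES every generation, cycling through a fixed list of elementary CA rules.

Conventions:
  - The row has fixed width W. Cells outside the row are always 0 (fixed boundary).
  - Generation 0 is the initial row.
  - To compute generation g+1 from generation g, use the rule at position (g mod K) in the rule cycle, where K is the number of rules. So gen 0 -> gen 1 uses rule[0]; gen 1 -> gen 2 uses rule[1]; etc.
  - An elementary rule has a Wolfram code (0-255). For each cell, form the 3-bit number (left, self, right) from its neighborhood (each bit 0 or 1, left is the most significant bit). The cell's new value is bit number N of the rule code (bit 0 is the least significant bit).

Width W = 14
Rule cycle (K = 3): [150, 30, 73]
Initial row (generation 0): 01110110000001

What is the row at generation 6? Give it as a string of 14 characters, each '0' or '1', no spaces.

Gen 0: 01110110000001
Gen 1 (rule 150): 10100001000011
Gen 2 (rule 30): 10110011100110
Gen 3 (rule 73): 00110010100110
Gen 4 (rule 150): 01001110111001
Gen 5 (rule 30): 11111000100111
Gen 6 (rule 73): 10001010000101

Answer: 10001010000101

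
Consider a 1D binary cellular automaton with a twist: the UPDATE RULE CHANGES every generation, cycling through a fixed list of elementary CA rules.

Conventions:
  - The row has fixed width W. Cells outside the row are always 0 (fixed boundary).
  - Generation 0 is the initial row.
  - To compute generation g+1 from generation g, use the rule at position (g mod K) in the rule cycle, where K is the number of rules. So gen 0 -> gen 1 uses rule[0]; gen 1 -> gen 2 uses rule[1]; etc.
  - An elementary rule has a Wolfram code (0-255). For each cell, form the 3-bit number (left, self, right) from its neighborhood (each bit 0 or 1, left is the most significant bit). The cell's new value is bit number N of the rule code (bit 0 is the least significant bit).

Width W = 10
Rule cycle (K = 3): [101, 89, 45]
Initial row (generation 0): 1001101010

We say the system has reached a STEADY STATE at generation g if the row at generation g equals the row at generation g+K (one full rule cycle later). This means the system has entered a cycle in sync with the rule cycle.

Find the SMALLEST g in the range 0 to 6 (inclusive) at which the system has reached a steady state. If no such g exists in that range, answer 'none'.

Gen 0: 1001101010
Gen 1 (rule 101): 1000111110
Gen 2 (rule 89): 0110100011
Gen 3 (rule 45): 0101101010
Gen 4 (rule 101): 0110111110
Gen 5 (rule 89): 0110100011
Gen 6 (rule 45): 0101101010
Gen 7 (rule 101): 0110111110
Gen 8 (rule 89): 0110100011
Gen 9 (rule 45): 0101101010

Answer: 2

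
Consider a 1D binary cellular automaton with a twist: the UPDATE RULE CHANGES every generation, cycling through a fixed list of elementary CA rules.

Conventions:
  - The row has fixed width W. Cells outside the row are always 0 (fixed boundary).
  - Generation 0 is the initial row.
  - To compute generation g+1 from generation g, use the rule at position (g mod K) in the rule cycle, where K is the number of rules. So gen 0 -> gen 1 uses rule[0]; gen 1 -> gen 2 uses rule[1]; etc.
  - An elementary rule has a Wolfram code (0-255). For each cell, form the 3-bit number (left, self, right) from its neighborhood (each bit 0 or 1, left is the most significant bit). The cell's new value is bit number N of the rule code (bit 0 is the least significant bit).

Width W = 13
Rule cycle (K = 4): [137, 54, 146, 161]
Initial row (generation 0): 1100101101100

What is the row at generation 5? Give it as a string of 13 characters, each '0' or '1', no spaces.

Answer: 0000000111001

Derivation:
Gen 0: 1100101101100
Gen 1 (rule 137): 1000001001001
Gen 2 (rule 54): 1100011111111
Gen 3 (rule 146): 0010101111110
Gen 4 (rule 161): 1001010111100
Gen 5 (rule 137): 0000000111001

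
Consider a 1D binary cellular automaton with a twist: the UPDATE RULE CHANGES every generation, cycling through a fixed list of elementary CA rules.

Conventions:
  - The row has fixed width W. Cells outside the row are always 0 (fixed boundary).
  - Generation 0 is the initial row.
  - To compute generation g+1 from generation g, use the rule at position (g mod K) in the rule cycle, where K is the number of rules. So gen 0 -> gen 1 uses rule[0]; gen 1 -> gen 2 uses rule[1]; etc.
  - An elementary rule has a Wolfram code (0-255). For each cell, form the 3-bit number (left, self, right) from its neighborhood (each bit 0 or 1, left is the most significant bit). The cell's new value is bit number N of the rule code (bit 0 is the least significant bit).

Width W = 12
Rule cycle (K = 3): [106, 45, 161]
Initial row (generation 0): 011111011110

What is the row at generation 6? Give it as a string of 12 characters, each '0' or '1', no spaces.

Answer: 001000001000

Derivation:
Gen 0: 011111011110
Gen 1 (rule 106): 110001110010
Gen 2 (rule 45): 100101000010
Gen 3 (rule 161): 000010011000
Gen 4 (rule 106): 000100111000
Gen 5 (rule 45): 110100100011
Gen 6 (rule 161): 001000001000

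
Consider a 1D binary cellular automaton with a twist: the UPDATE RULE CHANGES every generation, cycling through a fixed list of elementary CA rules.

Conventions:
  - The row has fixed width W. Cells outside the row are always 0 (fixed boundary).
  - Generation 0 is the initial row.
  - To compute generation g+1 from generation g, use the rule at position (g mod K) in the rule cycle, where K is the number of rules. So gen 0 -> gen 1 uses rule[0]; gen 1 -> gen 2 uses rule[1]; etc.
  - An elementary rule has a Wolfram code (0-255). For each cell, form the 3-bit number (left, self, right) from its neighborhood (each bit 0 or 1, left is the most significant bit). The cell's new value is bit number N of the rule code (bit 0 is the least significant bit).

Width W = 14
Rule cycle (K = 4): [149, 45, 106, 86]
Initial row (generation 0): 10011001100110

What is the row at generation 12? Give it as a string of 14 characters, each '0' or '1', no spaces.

Answer: 00110100010001

Derivation:
Gen 0: 10011001100110
Gen 1 (rule 149): 11000100010001
Gen 2 (rule 45): 10010101010101
Gen 3 (rule 106): 00101010101010
Gen 4 (rule 86): 01101010101011
Gen 5 (rule 149): 00001010101000
Gen 6 (rule 45): 11101111111011
Gen 7 (rule 106): 10111000001111
Gen 8 (rule 86): 10001100010001
Gen 9 (rule 149): 11100011011101
Gen 10 (rule 45): 10001010110011
Gen 11 (rule 106): 00010101110111
Gen 12 (rule 86): 00110100010001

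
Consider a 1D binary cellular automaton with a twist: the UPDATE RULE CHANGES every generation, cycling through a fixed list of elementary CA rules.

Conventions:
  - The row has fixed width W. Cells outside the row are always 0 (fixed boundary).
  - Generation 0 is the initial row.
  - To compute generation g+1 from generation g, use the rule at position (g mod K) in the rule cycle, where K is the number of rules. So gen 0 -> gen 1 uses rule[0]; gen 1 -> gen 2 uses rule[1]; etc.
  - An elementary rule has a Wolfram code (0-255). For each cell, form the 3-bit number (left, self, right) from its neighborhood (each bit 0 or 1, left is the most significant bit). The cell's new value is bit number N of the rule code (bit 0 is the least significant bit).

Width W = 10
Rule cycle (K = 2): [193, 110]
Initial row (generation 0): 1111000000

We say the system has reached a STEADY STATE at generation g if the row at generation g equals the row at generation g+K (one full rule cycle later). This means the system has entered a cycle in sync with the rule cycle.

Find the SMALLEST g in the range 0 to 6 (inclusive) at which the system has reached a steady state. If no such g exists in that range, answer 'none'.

Answer: 6

Derivation:
Gen 0: 1111000000
Gen 1 (rule 193): 0111011111
Gen 2 (rule 110): 1101110001
Gen 3 (rule 193): 0100110100
Gen 4 (rule 110): 1101111100
Gen 5 (rule 193): 0100111101
Gen 6 (rule 110): 1101100111
Gen 7 (rule 193): 0100100011
Gen 8 (rule 110): 1101100111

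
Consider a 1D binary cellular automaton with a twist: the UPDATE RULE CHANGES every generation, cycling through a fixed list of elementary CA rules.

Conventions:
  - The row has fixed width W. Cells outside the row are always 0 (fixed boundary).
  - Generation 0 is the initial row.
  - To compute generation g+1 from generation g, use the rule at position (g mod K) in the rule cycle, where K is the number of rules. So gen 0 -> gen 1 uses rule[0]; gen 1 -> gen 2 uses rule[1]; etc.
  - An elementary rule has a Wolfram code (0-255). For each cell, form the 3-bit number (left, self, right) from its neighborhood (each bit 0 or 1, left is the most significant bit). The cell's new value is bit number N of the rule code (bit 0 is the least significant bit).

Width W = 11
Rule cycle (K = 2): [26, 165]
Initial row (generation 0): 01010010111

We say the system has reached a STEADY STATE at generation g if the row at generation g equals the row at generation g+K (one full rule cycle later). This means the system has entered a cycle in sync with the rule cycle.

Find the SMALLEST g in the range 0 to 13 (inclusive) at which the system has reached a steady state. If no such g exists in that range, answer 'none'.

Answer: none

Derivation:
Gen 0: 01010010111
Gen 1 (rule 26): 10001100100
Gen 2 (rule 165): 10100000101
Gen 3 (rule 26): 00010001000
Gen 4 (rule 165): 11010101011
Gen 5 (rule 26): 10000000010
Gen 6 (rule 165): 10111111010
Gen 7 (rule 26): 00100000001
Gen 8 (rule 165): 10101111101
Gen 9 (rule 26): 00001000000
Gen 10 (rule 165): 11101011111
Gen 11 (rule 26): 10000010000
Gen 12 (rule 165): 10111010111
Gen 13 (rule 26): 00100000100
Gen 14 (rule 165): 10101110101
Gen 15 (rule 26): 00001000000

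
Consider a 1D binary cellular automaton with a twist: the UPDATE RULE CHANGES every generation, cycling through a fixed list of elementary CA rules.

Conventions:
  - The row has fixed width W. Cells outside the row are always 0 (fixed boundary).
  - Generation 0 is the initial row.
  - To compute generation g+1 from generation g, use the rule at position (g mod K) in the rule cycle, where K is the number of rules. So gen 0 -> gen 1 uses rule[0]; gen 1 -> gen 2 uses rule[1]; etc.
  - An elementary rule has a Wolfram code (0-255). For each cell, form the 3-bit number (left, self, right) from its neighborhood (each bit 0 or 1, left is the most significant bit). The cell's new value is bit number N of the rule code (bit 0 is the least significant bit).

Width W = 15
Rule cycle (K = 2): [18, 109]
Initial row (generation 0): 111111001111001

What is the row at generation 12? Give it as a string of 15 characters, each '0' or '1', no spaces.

Answer: 111111111111111

Derivation:
Gen 0: 111111001111001
Gen 1 (rule 18): 000000110000110
Gen 2 (rule 109): 111110110110110
Gen 3 (rule 18): 000000000000001
Gen 4 (rule 109): 111111111111101
Gen 5 (rule 18): 000000000000000
Gen 6 (rule 109): 111111111111111
Gen 7 (rule 18): 000000000000000
Gen 8 (rule 109): 111111111111111
Gen 9 (rule 18): 000000000000000
Gen 10 (rule 109): 111111111111111
Gen 11 (rule 18): 000000000000000
Gen 12 (rule 109): 111111111111111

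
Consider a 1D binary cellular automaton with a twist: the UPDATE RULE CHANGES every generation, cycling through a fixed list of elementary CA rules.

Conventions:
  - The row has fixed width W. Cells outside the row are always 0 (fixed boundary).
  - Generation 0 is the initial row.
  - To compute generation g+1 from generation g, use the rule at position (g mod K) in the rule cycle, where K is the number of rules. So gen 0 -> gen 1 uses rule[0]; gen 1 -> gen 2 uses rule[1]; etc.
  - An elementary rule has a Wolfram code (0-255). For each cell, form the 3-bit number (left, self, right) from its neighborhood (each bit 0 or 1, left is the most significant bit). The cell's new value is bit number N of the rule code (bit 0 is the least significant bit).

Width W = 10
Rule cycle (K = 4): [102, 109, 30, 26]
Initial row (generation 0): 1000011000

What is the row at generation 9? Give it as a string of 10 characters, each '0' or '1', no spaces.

Answer: 1110110010

Derivation:
Gen 0: 1000011000
Gen 1 (rule 102): 1000101000
Gen 2 (rule 109): 1010111011
Gen 3 (rule 30): 1010100010
Gen 4 (rule 26): 0000010101
Gen 5 (rule 102): 0000111111
Gen 6 (rule 109): 1110100001
Gen 7 (rule 30): 1000110011
Gen 8 (rule 26): 0101101110
Gen 9 (rule 102): 1110110010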